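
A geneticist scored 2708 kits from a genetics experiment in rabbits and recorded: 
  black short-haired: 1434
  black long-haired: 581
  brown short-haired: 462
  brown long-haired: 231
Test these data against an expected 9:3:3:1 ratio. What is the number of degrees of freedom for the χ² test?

3

A goodness-of-fit test with 4 phenotype classes has df = 4 − 1 = 3.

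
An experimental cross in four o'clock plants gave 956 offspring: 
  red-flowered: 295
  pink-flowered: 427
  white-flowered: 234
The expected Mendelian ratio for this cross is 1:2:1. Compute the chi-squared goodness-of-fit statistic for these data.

Under the 1:2:1 hypothesis (Σ ratio = 4, N = 956):
  red-flowered: 956 × 1/4 = 239
  pink-flowered: 956 × 2/4 = 478
  white-flowered: 956 × 1/4 = 239
χ² = Σ (O − E)² / E
  red-flowered: (295 − 239)² / 239 = 13.1213
  pink-flowered: (427 − 478)² / 478 = 5.4414
  white-flowered: (234 − 239)² / 239 = 0.1046
χ² = 13.1213 + 5.4414 + 0.1046 = 18.6673 ≈ 18.667

18.667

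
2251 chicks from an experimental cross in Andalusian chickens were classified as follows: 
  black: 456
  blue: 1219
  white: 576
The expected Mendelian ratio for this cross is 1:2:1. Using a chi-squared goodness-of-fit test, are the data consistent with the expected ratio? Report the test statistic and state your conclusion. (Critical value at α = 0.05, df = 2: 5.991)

Under the 1:2:1 hypothesis (Σ ratio = 4, N = 2251):
  black: 2251 × 1/4 = 562.75
  blue: 2251 × 2/4 = 1125.5
  white: 2251 × 1/4 = 562.75
χ² = Σ (O − E)² / E
  black: (456 − 562.75)² / 562.75 = 20.2498
  blue: (1219 − 1125.5)² / 1125.5 = 7.7674
  white: (576 − 562.75)² / 562.75 = 0.3120
χ² = 20.2498 + 7.7674 + 0.3120 = 28.3292 ≈ 28.329
Degrees of freedom = 3 − 1 = 2; critical value at α = 0.05 is 5.991.
Since 28.329 > 5.991, we reject the null hypothesis — the data do not fit the 1:2:1 ratio.

28.329; not consistent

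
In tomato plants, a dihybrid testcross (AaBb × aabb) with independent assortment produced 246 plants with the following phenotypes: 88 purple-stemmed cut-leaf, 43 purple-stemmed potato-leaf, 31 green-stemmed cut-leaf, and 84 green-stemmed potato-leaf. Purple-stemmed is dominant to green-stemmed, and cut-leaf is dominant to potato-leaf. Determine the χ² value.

A dihybrid testcross with independent assortment gives a 1:1:1:1 ratio.
Expected counts for N = 246 under a 1:1:1:1 ratio (total parts = 4):
  purple-stemmed cut-leaf: 246 × 1/4 = 61.5
  purple-stemmed potato-leaf: 246 × 1/4 = 61.5
  green-stemmed cut-leaf: 246 × 1/4 = 61.5
  green-stemmed potato-leaf: 246 × 1/4 = 61.5
χ² = Σ (O − E)² / E
  purple-stemmed cut-leaf: (88 − 61.5)² / 61.5 = 11.4187
  purple-stemmed potato-leaf: (43 − 61.5)² / 61.5 = 5.5650
  green-stemmed cut-leaf: (31 − 61.5)² / 61.5 = 15.1260
  green-stemmed potato-leaf: (84 − 61.5)² / 61.5 = 8.2317
χ² = 11.4187 + 5.5650 + 15.1260 + 8.2317 = 40.3414 ≈ 40.341

40.341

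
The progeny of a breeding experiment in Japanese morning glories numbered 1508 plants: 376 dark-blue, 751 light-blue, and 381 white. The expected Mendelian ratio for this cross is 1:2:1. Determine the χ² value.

0.057

Expected counts for N = 1508 under a 1:2:1 ratio (total parts = 4):
  dark-blue: 1508 × 1/4 = 377
  light-blue: 1508 × 2/4 = 754
  white: 1508 × 1/4 = 377
χ² = Σ (O − E)² / E
  dark-blue: (376 − 377)² / 377 = 0.0027
  light-blue: (751 − 754)² / 754 = 0.0119
  white: (381 − 377)² / 377 = 0.0424
χ² = 0.0027 + 0.0119 + 0.0424 = 0.057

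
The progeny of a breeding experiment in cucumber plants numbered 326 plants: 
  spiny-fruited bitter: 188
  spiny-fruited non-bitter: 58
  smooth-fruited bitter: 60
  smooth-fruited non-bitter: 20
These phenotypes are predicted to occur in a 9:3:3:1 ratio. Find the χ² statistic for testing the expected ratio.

The 9:3:3:1 ratio has 16 parts, so with N = 326 the expected counts are:
  spiny-fruited bitter: 326 × 9/16 = 183.375
  spiny-fruited non-bitter: 326 × 3/16 = 61.125
  smooth-fruited bitter: 326 × 3/16 = 61.125
  smooth-fruited non-bitter: 326 × 1/16 = 20.375
χ² = Σ (O − E)² / E
  spiny-fruited bitter: (188 − 183.375)² / 183.375 = 0.1166
  spiny-fruited non-bitter: (58 − 61.125)² / 61.125 = 0.1598
  smooth-fruited bitter: (60 − 61.125)² / 61.125 = 0.0207
  smooth-fruited non-bitter: (20 − 20.375)² / 20.375 = 0.0069
χ² = 0.1166 + 0.1598 + 0.0207 + 0.0069 = 0.304

0.304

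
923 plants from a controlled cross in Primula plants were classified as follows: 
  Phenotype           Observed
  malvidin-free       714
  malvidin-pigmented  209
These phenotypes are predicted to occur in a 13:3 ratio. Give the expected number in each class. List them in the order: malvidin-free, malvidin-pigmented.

The 13:3 ratio has 16 parts, so with N = 923 the expected counts are:
  malvidin-free: 923 × 13/16 = 749.9375
  malvidin-pigmented: 923 × 3/16 = 173.0625

749.9375, 173.0625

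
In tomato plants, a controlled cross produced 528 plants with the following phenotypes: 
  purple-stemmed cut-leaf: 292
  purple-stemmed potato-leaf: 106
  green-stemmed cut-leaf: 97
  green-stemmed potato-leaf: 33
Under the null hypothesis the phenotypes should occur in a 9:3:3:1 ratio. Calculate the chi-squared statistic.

Under the 9:3:3:1 hypothesis (Σ ratio = 16, N = 528):
  purple-stemmed cut-leaf: 528 × 9/16 = 297
  purple-stemmed potato-leaf: 528 × 3/16 = 99
  green-stemmed cut-leaf: 528 × 3/16 = 99
  green-stemmed potato-leaf: 528 × 1/16 = 33
χ² = Σ (O − E)² / E
  purple-stemmed cut-leaf: (292 − 297)² / 297 = 0.0842
  purple-stemmed potato-leaf: (106 − 99)² / 99 = 0.4949
  green-stemmed cut-leaf: (97 − 99)² / 99 = 0.0404
  green-stemmed potato-leaf: (33 − 33)² / 33 = 0.0000
χ² = 0.0842 + 0.4949 + 0.0404 + 0.0000 = 0.6195 ≈ 0.620

0.620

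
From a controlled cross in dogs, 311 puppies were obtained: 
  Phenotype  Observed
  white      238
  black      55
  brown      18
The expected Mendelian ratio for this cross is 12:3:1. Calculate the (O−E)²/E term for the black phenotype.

Under the 12:3:1 hypothesis (Σ ratio = 16, N = 311):
  white: 311 × 12/16 = 233.25
  black: 311 × 3/16 = 58.3125
  brown: 311 × 1/16 = 19.4375
Contribution of black: (55 − 58.3125)² / 58.3125 = 0.1882

0.188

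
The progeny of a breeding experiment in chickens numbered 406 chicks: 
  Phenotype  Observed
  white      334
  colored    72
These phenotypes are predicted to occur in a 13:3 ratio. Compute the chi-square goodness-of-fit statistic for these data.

0.275

Total ratio parts = 16. Expected numbers out of 406:
  white: 406 × 13/16 = 329.875
  colored: 406 × 3/16 = 76.125
χ² = Σ (O − E)² / E
  white: (334 − 329.875)² / 329.875 = 0.0516
  colored: (72 − 76.125)² / 76.125 = 0.2235
χ² = 0.0516 + 0.2235 = 0.2751 ≈ 0.275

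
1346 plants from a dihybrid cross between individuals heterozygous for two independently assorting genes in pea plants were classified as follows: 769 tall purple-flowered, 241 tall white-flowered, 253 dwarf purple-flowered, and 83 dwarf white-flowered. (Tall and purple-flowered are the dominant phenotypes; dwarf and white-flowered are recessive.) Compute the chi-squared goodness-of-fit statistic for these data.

A dihybrid F₂ with independent assortment and complete dominance at both loci gives a 9:3:3:1 phenotypic ratio.
The 9:3:3:1 ratio has 16 parts, so with N = 1346 the expected counts are:
  tall purple-flowered: 1346 × 9/16 = 757.125
  tall white-flowered: 1346 × 3/16 = 252.375
  dwarf purple-flowered: 1346 × 3/16 = 252.375
  dwarf white-flowered: 1346 × 1/16 = 84.125
χ² = Σ (O − E)² / E
  tall purple-flowered: (769 − 757.125)² / 757.125 = 0.1863
  tall white-flowered: (241 − 252.375)² / 252.375 = 0.5127
  dwarf purple-flowered: (253 − 252.375)² / 252.375 = 0.0015
  dwarf white-flowered: (83 − 84.125)² / 84.125 = 0.0150
χ² = 0.1863 + 0.5127 + 0.0015 + 0.0150 = 0.7155 ≈ 0.716

0.716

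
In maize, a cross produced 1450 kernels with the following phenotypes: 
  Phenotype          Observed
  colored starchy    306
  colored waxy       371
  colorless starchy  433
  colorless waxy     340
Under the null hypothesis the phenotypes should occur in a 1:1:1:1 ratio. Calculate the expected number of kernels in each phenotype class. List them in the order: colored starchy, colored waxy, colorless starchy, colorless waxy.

362.5, 362.5, 362.5, 362.5

The 1:1:1:1 ratio has 4 parts, so with N = 1450 the expected counts are:
  colored starchy: 1450 × 1/4 = 362.5
  colored waxy: 1450 × 1/4 = 362.5
  colorless starchy: 1450 × 1/4 = 362.5
  colorless waxy: 1450 × 1/4 = 362.5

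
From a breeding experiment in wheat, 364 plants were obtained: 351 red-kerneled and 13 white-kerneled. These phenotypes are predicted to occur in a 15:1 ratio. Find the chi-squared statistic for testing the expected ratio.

4.457

Total ratio parts = 16. Expected numbers out of 364:
  red-kerneled: 364 × 15/16 = 341.25
  white-kerneled: 364 × 1/16 = 22.75
χ² = Σ (O − E)² / E
  red-kerneled: (351 − 341.25)² / 341.25 = 0.2786
  white-kerneled: (13 − 22.75)² / 22.75 = 4.1786
χ² = 0.2786 + 4.1786 = 4.4572 ≈ 4.457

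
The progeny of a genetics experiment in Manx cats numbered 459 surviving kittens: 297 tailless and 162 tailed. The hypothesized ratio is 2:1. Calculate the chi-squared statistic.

Under the 2:1 hypothesis (Σ ratio = 3, N = 459):
  tailless: 459 × 2/3 = 306
  tailed: 459 × 1/3 = 153
χ² = Σ (O − E)² / E
  tailless: (297 − 306)² / 306 = 0.2647
  tailed: (162 − 153)² / 153 = 0.5294
χ² = 0.2647 + 0.5294 = 0.7941 ≈ 0.794

0.794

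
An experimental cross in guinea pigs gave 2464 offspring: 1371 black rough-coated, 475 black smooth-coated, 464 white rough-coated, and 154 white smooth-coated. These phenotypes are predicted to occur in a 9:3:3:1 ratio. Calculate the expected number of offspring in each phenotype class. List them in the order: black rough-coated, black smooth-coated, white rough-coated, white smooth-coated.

Expected counts for N = 2464 under a 9:3:3:1 ratio (total parts = 16):
  black rough-coated: 2464 × 9/16 = 1386
  black smooth-coated: 2464 × 3/16 = 462
  white rough-coated: 2464 × 3/16 = 462
  white smooth-coated: 2464 × 1/16 = 154

1386, 462, 462, 154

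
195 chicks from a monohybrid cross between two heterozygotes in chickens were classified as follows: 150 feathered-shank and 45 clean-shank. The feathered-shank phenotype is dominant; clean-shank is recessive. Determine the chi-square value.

For a monohybrid cross between heterozygotes with complete dominance, the expected phenotypic ratio is 3:1.
Total ratio parts = 4. Expected numbers out of 195:
  feathered-shank: 195 × 3/4 = 146.25
  clean-shank: 195 × 1/4 = 48.75
χ² = Σ (O − E)² / E
  feathered-shank: (150 − 146.25)² / 146.25 = 0.0962
  clean-shank: (45 − 48.75)² / 48.75 = 0.2885
χ² = 0.0962 + 0.2885 = 0.3847 ≈ 0.385

0.385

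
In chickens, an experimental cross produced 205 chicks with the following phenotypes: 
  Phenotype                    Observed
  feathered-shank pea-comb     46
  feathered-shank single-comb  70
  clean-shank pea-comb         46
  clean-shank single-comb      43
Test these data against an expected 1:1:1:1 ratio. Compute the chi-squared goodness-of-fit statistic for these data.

Expected counts for N = 205 under a 1:1:1:1 ratio (total parts = 4):
  feathered-shank pea-comb: 205 × 1/4 = 51.25
  feathered-shank single-comb: 205 × 1/4 = 51.25
  clean-shank pea-comb: 205 × 1/4 = 51.25
  clean-shank single-comb: 205 × 1/4 = 51.25
χ² = Σ (O − E)² / E
  feathered-shank pea-comb: (46 − 51.25)² / 51.25 = 0.5378
  feathered-shank single-comb: (70 − 51.25)² / 51.25 = 6.8598
  clean-shank pea-comb: (46 − 51.25)² / 51.25 = 0.5378
  clean-shank single-comb: (43 − 51.25)² / 51.25 = 1.3280
χ² = 0.5378 + 6.8598 + 0.5378 + 1.3280 = 9.2634 ≈ 9.263

9.263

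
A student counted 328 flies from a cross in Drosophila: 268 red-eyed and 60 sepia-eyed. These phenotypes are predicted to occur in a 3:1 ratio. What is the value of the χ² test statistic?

Expected counts for N = 328 under a 3:1 ratio (total parts = 4):
  red-eyed: 328 × 3/4 = 246
  sepia-eyed: 328 × 1/4 = 82
χ² = Σ (O − E)² / E
  red-eyed: (268 − 246)² / 246 = 1.9675
  sepia-eyed: (60 − 82)² / 82 = 5.9024
χ² = 1.9675 + 5.9024 = 7.8699 ≈ 7.870

7.870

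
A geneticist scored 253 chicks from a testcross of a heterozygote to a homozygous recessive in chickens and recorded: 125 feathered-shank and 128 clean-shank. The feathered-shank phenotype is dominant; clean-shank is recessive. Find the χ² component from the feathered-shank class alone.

A testcross of a heterozygote (Aa × aa) gives a 1:1 phenotypic ratio.
Under the 1:1 hypothesis (Σ ratio = 2, N = 253):
  feathered-shank: 253 × 1/2 = 126.5
  clean-shank: 253 × 1/2 = 126.5
Contribution of feathered-shank: (125 − 126.5)² / 126.5 = 0.0178

0.018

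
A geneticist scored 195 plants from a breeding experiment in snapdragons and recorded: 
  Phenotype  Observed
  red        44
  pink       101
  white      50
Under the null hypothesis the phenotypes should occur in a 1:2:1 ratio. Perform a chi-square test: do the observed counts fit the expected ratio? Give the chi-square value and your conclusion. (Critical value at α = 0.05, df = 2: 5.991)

The 1:2:1 ratio has 4 parts, so with N = 195 the expected counts are:
  red: 195 × 1/4 = 48.75
  pink: 195 × 2/4 = 97.5
  white: 195 × 1/4 = 48.75
χ² = Σ (O − E)² / E
  red: (44 − 48.75)² / 48.75 = 0.4628
  pink: (101 − 97.5)² / 97.5 = 0.1256
  white: (50 − 48.75)² / 48.75 = 0.0321
χ² = 0.4628 + 0.1256 + 0.0321 = 0.6205 ≈ 0.621
Degrees of freedom = 3 − 1 = 2; critical value at α = 0.05 is 5.991.
Since 0.621 < 5.991, we fail to reject the null hypothesis — the data are consistent with the 1:2:1 ratio.

0.621; consistent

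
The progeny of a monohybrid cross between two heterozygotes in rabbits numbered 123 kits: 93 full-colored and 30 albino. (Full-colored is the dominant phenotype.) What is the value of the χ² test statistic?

For a monohybrid cross between heterozygotes with complete dominance, the expected phenotypic ratio is 3:1.
Total ratio parts = 4. Expected numbers out of 123:
  full-colored: 123 × 3/4 = 92.25
  albino: 123 × 1/4 = 30.75
χ² = Σ (O − E)² / E
  full-colored: (93 − 92.25)² / 92.25 = 0.0061
  albino: (30 − 30.75)² / 30.75 = 0.0183
χ² = 0.0061 + 0.0183 = 0.0244 ≈ 0.024

0.024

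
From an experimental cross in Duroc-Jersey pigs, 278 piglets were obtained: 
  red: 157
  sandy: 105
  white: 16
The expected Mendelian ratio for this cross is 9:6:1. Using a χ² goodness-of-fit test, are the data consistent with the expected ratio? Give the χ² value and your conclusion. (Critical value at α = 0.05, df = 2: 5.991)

The 9:6:1 ratio has 16 parts, so with N = 278 the expected counts are:
  red: 278 × 9/16 = 156.375
  sandy: 278 × 6/16 = 104.25
  white: 278 × 1/16 = 17.375
χ² = Σ (O − E)² / E
  red: (157 − 156.375)² / 156.375 = 0.0025
  sandy: (105 − 104.25)² / 104.25 = 0.0054
  white: (16 − 17.375)² / 17.375 = 0.1088
χ² = 0.0025 + 0.0054 + 0.1088 = 0.1167 ≈ 0.117
Degrees of freedom = 3 − 1 = 2; critical value at α = 0.05 is 5.991.
Since 0.117 < 5.991, we fail to reject the null hypothesis — the data are consistent with the 9:6:1 ratio.

0.117; consistent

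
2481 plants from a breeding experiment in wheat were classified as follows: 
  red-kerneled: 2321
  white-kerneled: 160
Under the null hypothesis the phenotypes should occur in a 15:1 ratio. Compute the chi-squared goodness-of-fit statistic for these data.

Under the 15:1 hypothesis (Σ ratio = 16, N = 2481):
  red-kerneled: 2481 × 15/16 = 2325.9375
  white-kerneled: 2481 × 1/16 = 155.0625
χ² = Σ (O − E)² / E
  red-kerneled: (2321 − 2325.9375)² / 2325.9375 = 0.0105
  white-kerneled: (160 − 155.0625)² / 155.0625 = 0.1572
χ² = 0.0105 + 0.1572 = 0.1677 ≈ 0.168

0.168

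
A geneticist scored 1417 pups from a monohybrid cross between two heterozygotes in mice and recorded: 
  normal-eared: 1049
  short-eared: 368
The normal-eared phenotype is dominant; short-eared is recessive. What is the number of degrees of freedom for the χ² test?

For a monohybrid cross between heterozygotes with complete dominance, the expected phenotypic ratio is 3:1.
A goodness-of-fit test with 2 phenotype classes has df = 2 − 1 = 1.

1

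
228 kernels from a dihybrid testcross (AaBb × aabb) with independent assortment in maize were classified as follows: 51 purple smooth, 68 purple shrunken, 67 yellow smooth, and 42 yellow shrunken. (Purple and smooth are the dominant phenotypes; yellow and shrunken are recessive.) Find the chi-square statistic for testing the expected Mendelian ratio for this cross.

A dihybrid testcross with independent assortment gives a 1:1:1:1 ratio.
Under the 1:1:1:1 hypothesis (Σ ratio = 4, N = 228):
  purple smooth: 228 × 1/4 = 57
  purple shrunken: 228 × 1/4 = 57
  yellow smooth: 228 × 1/4 = 57
  yellow shrunken: 228 × 1/4 = 57
χ² = Σ (O − E)² / E
  purple smooth: (51 − 57)² / 57 = 0.6316
  purple shrunken: (68 − 57)² / 57 = 2.1228
  yellow smooth: (67 − 57)² / 57 = 1.7544
  yellow shrunken: (42 − 57)² / 57 = 3.9474
χ² = 0.6316 + 2.1228 + 1.7544 + 3.9474 = 8.4562 ≈ 8.456

8.456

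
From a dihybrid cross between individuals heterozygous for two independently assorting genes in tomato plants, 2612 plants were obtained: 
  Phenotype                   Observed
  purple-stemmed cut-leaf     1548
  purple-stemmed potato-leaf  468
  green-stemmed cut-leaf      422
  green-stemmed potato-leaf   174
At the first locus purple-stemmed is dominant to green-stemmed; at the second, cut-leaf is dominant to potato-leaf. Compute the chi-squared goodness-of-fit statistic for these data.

15.267

A dihybrid F₂ with independent assortment and complete dominance at both loci gives a 9:3:3:1 phenotypic ratio.
Expected counts for N = 2612 under a 9:3:3:1 ratio (total parts = 16):
  purple-stemmed cut-leaf: 2612 × 9/16 = 1469.25
  purple-stemmed potato-leaf: 2612 × 3/16 = 489.75
  green-stemmed cut-leaf: 2612 × 3/16 = 489.75
  green-stemmed potato-leaf: 2612 × 1/16 = 163.25
χ² = Σ (O − E)² / E
  purple-stemmed cut-leaf: (1548 − 1469.25)² / 1469.25 = 4.2209
  purple-stemmed potato-leaf: (468 − 489.75)² / 489.75 = 0.9659
  green-stemmed cut-leaf: (422 − 489.75)² / 489.75 = 9.3723
  green-stemmed potato-leaf: (174 − 163.25)² / 163.25 = 0.7079
χ² = 4.2209 + 0.9659 + 9.3723 + 0.7079 = 15.267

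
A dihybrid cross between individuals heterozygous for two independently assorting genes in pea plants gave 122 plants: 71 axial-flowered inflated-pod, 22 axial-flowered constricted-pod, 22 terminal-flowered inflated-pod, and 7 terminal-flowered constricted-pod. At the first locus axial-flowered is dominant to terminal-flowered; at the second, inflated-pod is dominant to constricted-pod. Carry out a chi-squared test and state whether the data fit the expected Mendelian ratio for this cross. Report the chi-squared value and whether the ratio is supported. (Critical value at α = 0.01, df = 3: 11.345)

0.200; consistent

A dihybrid F₂ with independent assortment and complete dominance at both loci gives a 9:3:3:1 phenotypic ratio.
The 9:3:3:1 ratio has 16 parts, so with N = 122 the expected counts are:
  axial-flowered inflated-pod: 122 × 9/16 = 68.625
  axial-flowered constricted-pod: 122 × 3/16 = 22.875
  terminal-flowered inflated-pod: 122 × 3/16 = 22.875
  terminal-flowered constricted-pod: 122 × 1/16 = 7.625
χ² = Σ (O − E)² / E
  axial-flowered inflated-pod: (71 − 68.625)² / 68.625 = 0.0822
  axial-flowered constricted-pod: (22 − 22.875)² / 22.875 = 0.0335
  terminal-flowered inflated-pod: (22 − 22.875)² / 22.875 = 0.0335
  terminal-flowered constricted-pod: (7 − 7.625)² / 7.625 = 0.0512
χ² = 0.0822 + 0.0335 + 0.0335 + 0.0512 = 0.2004 ≈ 0.200
Degrees of freedom = 4 − 1 = 3; critical value at α = 0.01 is 11.345.
Since 0.200 < 11.345, we fail to reject the null hypothesis — the data are consistent with the 9:3:3:1 ratio.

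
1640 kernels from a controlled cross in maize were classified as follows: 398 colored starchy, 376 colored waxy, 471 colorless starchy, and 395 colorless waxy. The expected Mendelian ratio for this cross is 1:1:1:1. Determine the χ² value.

12.795

Expected counts for N = 1640 under a 1:1:1:1 ratio (total parts = 4):
  colored starchy: 1640 × 1/4 = 410
  colored waxy: 1640 × 1/4 = 410
  colorless starchy: 1640 × 1/4 = 410
  colorless waxy: 1640 × 1/4 = 410
χ² = Σ (O − E)² / E
  colored starchy: (398 − 410)² / 410 = 0.3512
  colored waxy: (376 − 410)² / 410 = 2.8195
  colorless starchy: (471 − 410)² / 410 = 9.0756
  colorless waxy: (395 − 410)² / 410 = 0.5488
χ² = 0.3512 + 2.8195 + 9.0756 + 0.5488 = 12.7951 ≈ 12.795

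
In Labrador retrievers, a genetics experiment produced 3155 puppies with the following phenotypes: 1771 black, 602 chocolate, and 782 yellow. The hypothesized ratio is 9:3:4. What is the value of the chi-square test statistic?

0.250

Total ratio parts = 16. Expected numbers out of 3155:
  black: 3155 × 9/16 = 1774.6875
  chocolate: 3155 × 3/16 = 591.5625
  yellow: 3155 × 4/16 = 788.75
χ² = Σ (O − E)² / E
  black: (1771 − 1774.6875)² / 1774.6875 = 0.0077
  chocolate: (602 − 591.5625)² / 591.5625 = 0.1842
  yellow: (782 − 788.75)² / 788.75 = 0.0578
χ² = 0.0077 + 0.1842 + 0.0578 = 0.2497 ≈ 0.250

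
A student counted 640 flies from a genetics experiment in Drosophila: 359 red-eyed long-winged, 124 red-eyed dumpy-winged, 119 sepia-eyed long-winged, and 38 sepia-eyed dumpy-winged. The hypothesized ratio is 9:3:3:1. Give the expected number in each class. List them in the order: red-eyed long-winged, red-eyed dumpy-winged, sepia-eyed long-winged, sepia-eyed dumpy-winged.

The 9:3:3:1 ratio has 16 parts, so with N = 640 the expected counts are:
  red-eyed long-winged: 640 × 9/16 = 360
  red-eyed dumpy-winged: 640 × 3/16 = 120
  sepia-eyed long-winged: 640 × 3/16 = 120
  sepia-eyed dumpy-winged: 640 × 1/16 = 40

360, 120, 120, 40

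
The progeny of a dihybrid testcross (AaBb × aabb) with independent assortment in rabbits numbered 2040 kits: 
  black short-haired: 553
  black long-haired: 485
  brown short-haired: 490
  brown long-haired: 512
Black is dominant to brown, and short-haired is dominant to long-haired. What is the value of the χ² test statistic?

A dihybrid testcross with independent assortment gives a 1:1:1:1 ratio.
Expected counts for N = 2040 under a 1:1:1:1 ratio (total parts = 4):
  black short-haired: 2040 × 1/4 = 510
  black long-haired: 2040 × 1/4 = 510
  brown short-haired: 2040 × 1/4 = 510
  brown long-haired: 2040 × 1/4 = 510
χ² = Σ (O − E)² / E
  black short-haired: (553 − 510)² / 510 = 3.6255
  black long-haired: (485 − 510)² / 510 = 1.2255
  brown short-haired: (490 − 510)² / 510 = 0.7843
  brown long-haired: (512 − 510)² / 510 = 0.0078
χ² = 3.6255 + 1.2255 + 0.7843 + 0.0078 = 5.6431 ≈ 5.643

5.643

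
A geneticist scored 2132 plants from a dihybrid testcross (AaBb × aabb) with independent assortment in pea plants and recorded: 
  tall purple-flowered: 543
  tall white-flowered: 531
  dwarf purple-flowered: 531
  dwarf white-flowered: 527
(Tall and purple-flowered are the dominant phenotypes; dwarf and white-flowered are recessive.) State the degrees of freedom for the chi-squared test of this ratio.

3

A dihybrid testcross with independent assortment gives a 1:1:1:1 ratio.
A goodness-of-fit test with 4 phenotype classes has df = 4 − 1 = 3.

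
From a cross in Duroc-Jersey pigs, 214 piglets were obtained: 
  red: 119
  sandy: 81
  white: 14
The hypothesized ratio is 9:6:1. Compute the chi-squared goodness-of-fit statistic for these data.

0.052

Under the 9:6:1 hypothesis (Σ ratio = 16, N = 214):
  red: 214 × 9/16 = 120.375
  sandy: 214 × 6/16 = 80.25
  white: 214 × 1/16 = 13.375
χ² = Σ (O − E)² / E
  red: (119 − 120.375)² / 120.375 = 0.0157
  sandy: (81 − 80.25)² / 80.25 = 0.0070
  white: (14 − 13.375)² / 13.375 = 0.0292
χ² = 0.0157 + 0.0070 + 0.0292 = 0.0519 ≈ 0.052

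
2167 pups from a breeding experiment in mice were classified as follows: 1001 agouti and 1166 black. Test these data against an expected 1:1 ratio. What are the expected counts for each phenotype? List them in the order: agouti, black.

1083.5, 1083.5

The 1:1 ratio has 2 parts, so with N = 2167 the expected counts are:
  agouti: 2167 × 1/2 = 1083.5
  black: 2167 × 1/2 = 1083.5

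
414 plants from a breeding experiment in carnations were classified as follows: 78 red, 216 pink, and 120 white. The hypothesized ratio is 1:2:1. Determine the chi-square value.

The 1:2:1 ratio has 4 parts, so with N = 414 the expected counts are:
  red: 414 × 1/4 = 103.5
  pink: 414 × 2/4 = 207
  white: 414 × 1/4 = 103.5
χ² = Σ (O − E)² / E
  red: (78 − 103.5)² / 103.5 = 6.2826
  pink: (216 − 207)² / 207 = 0.3913
  white: (120 − 103.5)² / 103.5 = 2.6304
χ² = 6.2826 + 0.3913 + 2.6304 = 9.3043 ≈ 9.304

9.304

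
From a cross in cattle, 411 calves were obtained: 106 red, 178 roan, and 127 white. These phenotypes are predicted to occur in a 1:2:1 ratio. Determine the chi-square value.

Under the 1:2:1 hypothesis (Σ ratio = 4, N = 411):
  red: 411 × 1/4 = 102.75
  roan: 411 × 2/4 = 205.5
  white: 411 × 1/4 = 102.75
χ² = Σ (O − E)² / E
  red: (106 − 102.75)² / 102.75 = 0.1028
  roan: (178 − 205.5)² / 205.5 = 3.6800
  white: (127 − 102.75)² / 102.75 = 5.7232
χ² = 0.1028 + 3.6800 + 5.7232 = 9.506

9.506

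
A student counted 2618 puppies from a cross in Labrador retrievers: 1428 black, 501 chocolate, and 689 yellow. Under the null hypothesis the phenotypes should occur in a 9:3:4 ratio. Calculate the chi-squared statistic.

Under the 9:3:4 hypothesis (Σ ratio = 16, N = 2618):
  black: 2618 × 9/16 = 1472.625
  chocolate: 2618 × 3/16 = 490.875
  yellow: 2618 × 4/16 = 654.5
χ² = Σ (O − E)² / E
  black: (1428 − 1472.625)² / 1472.625 = 1.3523
  chocolate: (501 − 490.875)² / 490.875 = 0.2088
  yellow: (689 − 654.5)² / 654.5 = 1.8186
χ² = 1.3523 + 0.2088 + 1.8186 = 3.3797 ≈ 3.380

3.380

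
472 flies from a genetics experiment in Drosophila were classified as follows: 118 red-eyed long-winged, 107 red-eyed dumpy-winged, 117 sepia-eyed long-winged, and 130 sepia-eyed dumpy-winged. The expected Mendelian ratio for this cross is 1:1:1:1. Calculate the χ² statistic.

2.254

Under the 1:1:1:1 hypothesis (Σ ratio = 4, N = 472):
  red-eyed long-winged: 472 × 1/4 = 118
  red-eyed dumpy-winged: 472 × 1/4 = 118
  sepia-eyed long-winged: 472 × 1/4 = 118
  sepia-eyed dumpy-winged: 472 × 1/4 = 118
χ² = Σ (O − E)² / E
  red-eyed long-winged: (118 − 118)² / 118 = 0.0000
  red-eyed dumpy-winged: (107 − 118)² / 118 = 1.0254
  sepia-eyed long-winged: (117 − 118)² / 118 = 0.0085
  sepia-eyed dumpy-winged: (130 − 118)² / 118 = 1.2203
χ² = 0.0000 + 1.0254 + 0.0085 + 1.2203 = 2.2542 ≈ 2.254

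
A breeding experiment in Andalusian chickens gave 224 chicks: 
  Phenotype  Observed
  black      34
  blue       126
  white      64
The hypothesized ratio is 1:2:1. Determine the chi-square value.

11.536

The 1:2:1 ratio has 4 parts, so with N = 224 the expected counts are:
  black: 224 × 1/4 = 56
  blue: 224 × 2/4 = 112
  white: 224 × 1/4 = 56
χ² = Σ (O − E)² / E
  black: (34 − 56)² / 56 = 8.6429
  blue: (126 − 112)² / 112 = 1.7500
  white: (64 − 56)² / 56 = 1.1429
χ² = 8.6429 + 1.7500 + 1.1429 = 11.5358 ≈ 11.536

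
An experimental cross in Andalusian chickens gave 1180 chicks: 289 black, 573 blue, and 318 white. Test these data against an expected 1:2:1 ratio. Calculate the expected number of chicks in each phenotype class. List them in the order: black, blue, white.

Under the 1:2:1 hypothesis (Σ ratio = 4, N = 1180):
  black: 1180 × 1/4 = 295
  blue: 1180 × 2/4 = 590
  white: 1180 × 1/4 = 295

295, 590, 295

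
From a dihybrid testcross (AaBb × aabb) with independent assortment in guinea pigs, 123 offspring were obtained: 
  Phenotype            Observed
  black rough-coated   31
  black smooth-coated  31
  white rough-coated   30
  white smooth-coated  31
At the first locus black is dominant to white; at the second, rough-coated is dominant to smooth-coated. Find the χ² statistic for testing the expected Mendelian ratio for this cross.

0.024

A dihybrid testcross with independent assortment gives a 1:1:1:1 ratio.
Expected counts for N = 123 under a 1:1:1:1 ratio (total parts = 4):
  black rough-coated: 123 × 1/4 = 30.75
  black smooth-coated: 123 × 1/4 = 30.75
  white rough-coated: 123 × 1/4 = 30.75
  white smooth-coated: 123 × 1/4 = 30.75
χ² = Σ (O − E)² / E
  black rough-coated: (31 − 30.75)² / 30.75 = 0.0020
  black smooth-coated: (31 − 30.75)² / 30.75 = 0.0020
  white rough-coated: (30 − 30.75)² / 30.75 = 0.0183
  white smooth-coated: (31 − 30.75)² / 30.75 = 0.0020
χ² = 0.0020 + 0.0020 + 0.0183 + 0.0020 = 0.0243 ≈ 0.024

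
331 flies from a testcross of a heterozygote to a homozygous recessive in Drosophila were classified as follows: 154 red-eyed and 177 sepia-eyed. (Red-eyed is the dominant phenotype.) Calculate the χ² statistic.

1.598

A testcross of a heterozygote (Aa × aa) gives a 1:1 phenotypic ratio.
Expected counts for N = 331 under a 1:1 ratio (total parts = 2):
  red-eyed: 331 × 1/2 = 165.5
  sepia-eyed: 331 × 1/2 = 165.5
χ² = Σ (O − E)² / E
  red-eyed: (154 − 165.5)² / 165.5 = 0.7991
  sepia-eyed: (177 − 165.5)² / 165.5 = 0.7991
χ² = 0.7991 + 0.7991 = 1.5982 ≈ 1.598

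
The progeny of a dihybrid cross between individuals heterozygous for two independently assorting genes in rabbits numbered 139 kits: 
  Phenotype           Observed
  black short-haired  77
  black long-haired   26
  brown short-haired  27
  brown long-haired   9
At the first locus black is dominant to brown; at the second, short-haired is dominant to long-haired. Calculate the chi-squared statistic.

A dihybrid F₂ with independent assortment and complete dominance at both loci gives a 9:3:3:1 phenotypic ratio.
Total ratio parts = 16. Expected numbers out of 139:
  black short-haired: 139 × 9/16 = 78.1875
  black long-haired: 139 × 3/16 = 26.0625
  brown short-haired: 139 × 3/16 = 26.0625
  brown long-haired: 139 × 1/16 = 8.6875
χ² = Σ (O − E)² / E
  black short-haired: (77 − 78.1875)² / 78.1875 = 0.0180
  black long-haired: (26 − 26.0625)² / 26.0625 = 0.0001
  brown short-haired: (27 − 26.0625)² / 26.0625 = 0.0337
  brown long-haired: (9 − 8.6875)² / 8.6875 = 0.0112
χ² = 0.0180 + 0.0001 + 0.0337 + 0.0112 = 0.063

0.063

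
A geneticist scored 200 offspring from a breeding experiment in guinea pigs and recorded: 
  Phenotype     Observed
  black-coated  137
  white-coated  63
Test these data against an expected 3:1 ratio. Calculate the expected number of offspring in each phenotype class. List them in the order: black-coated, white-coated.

Expected counts for N = 200 under a 3:1 ratio (total parts = 4):
  black-coated: 200 × 3/4 = 150
  white-coated: 200 × 1/4 = 50

150, 50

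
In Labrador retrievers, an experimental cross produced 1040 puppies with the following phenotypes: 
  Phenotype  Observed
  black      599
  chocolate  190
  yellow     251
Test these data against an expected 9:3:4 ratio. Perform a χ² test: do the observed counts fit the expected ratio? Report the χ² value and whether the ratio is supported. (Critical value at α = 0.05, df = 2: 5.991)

0.775; consistent

Under the 9:3:4 hypothesis (Σ ratio = 16, N = 1040):
  black: 1040 × 9/16 = 585
  chocolate: 1040 × 3/16 = 195
  yellow: 1040 × 4/16 = 260
χ² = Σ (O − E)² / E
  black: (599 − 585)² / 585 = 0.3350
  chocolate: (190 − 195)² / 195 = 0.1282
  yellow: (251 − 260)² / 260 = 0.3115
χ² = 0.3350 + 0.1282 + 0.3115 = 0.7747 ≈ 0.775
Degrees of freedom = 3 − 1 = 2; critical value at α = 0.05 is 5.991.
Since 0.775 < 5.991, we fail to reject the null hypothesis — the data are consistent with the 9:3:4 ratio.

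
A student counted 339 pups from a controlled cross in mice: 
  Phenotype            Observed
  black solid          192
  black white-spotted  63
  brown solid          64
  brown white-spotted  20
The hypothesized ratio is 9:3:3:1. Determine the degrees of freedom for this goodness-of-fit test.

3

A goodness-of-fit test with 4 phenotype classes has df = 4 − 1 = 3.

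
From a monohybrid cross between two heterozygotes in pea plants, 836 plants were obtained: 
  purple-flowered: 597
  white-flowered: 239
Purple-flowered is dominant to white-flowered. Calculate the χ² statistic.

5.742

For a monohybrid cross between heterozygotes with complete dominance, the expected phenotypic ratio is 3:1.
Total ratio parts = 4. Expected numbers out of 836:
  purple-flowered: 836 × 3/4 = 627
  white-flowered: 836 × 1/4 = 209
χ² = Σ (O − E)² / E
  purple-flowered: (597 − 627)² / 627 = 1.4354
  white-flowered: (239 − 209)² / 209 = 4.3062
χ² = 1.4354 + 4.3062 = 5.7416 ≈ 5.742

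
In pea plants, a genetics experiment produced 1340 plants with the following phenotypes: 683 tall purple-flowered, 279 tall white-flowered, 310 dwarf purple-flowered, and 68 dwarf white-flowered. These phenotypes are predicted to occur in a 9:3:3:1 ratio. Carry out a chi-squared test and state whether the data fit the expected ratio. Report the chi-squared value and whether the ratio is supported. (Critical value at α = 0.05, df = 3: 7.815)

Total ratio parts = 16. Expected numbers out of 1340:
  tall purple-flowered: 1340 × 9/16 = 753.75
  tall white-flowered: 1340 × 3/16 = 251.25
  dwarf purple-flowered: 1340 × 3/16 = 251.25
  dwarf white-flowered: 1340 × 1/16 = 83.75
χ² = Σ (O − E)² / E
  tall purple-flowered: (683 − 753.75)² / 753.75 = 6.6409
  tall white-flowered: (279 − 251.25)² / 251.25 = 3.0649
  dwarf purple-flowered: (310 − 251.25)² / 251.25 = 13.7376
  dwarf white-flowered: (68 − 83.75)² / 83.75 = 2.9619
χ² = 6.6409 + 3.0649 + 13.7376 + 2.9619 = 26.4053 ≈ 26.405
Degrees of freedom = 4 − 1 = 3; critical value at α = 0.05 is 7.815.
Since 26.405 > 7.815, we reject the null hypothesis — the data do not fit the 9:3:3:1 ratio.

26.405; not consistent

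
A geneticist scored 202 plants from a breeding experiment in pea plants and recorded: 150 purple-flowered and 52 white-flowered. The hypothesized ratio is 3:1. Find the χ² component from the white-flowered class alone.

0.045

Total ratio parts = 4. Expected numbers out of 202:
  purple-flowered: 202 × 3/4 = 151.5
  white-flowered: 202 × 1/4 = 50.5
Contribution of white-flowered: (52 − 50.5)² / 50.5 = 0.0446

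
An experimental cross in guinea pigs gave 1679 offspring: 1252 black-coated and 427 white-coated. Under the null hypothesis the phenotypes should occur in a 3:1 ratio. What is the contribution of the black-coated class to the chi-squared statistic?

0.042

The 3:1 ratio has 4 parts, so with N = 1679 the expected counts are:
  black-coated: 1679 × 3/4 = 1259.25
  white-coated: 1679 × 1/4 = 419.75
Contribution of black-coated: (1252 − 1259.25)² / 1259.25 = 0.0417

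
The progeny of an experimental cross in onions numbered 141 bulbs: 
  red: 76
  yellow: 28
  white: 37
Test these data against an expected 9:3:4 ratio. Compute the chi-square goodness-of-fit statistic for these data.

Under the 9:3:4 hypothesis (Σ ratio = 16, N = 141):
  red: 141 × 9/16 = 79.3125
  yellow: 141 × 3/16 = 26.4375
  white: 141 × 4/16 = 35.25
χ² = Σ (O − E)² / E
  red: (76 − 79.3125)² / 79.3125 = 0.1383
  yellow: (28 − 26.4375)² / 26.4375 = 0.0923
  white: (37 − 35.25)² / 35.25 = 0.0869
χ² = 0.1383 + 0.0923 + 0.0869 = 0.3175 ≈ 0.318

0.318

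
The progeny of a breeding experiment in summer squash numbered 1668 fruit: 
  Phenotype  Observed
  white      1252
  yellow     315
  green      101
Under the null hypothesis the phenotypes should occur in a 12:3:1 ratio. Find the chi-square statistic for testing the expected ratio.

Total ratio parts = 16. Expected numbers out of 1668:
  white: 1668 × 12/16 = 1251
  yellow: 1668 × 3/16 = 312.75
  green: 1668 × 1/16 = 104.25
χ² = Σ (O − E)² / E
  white: (1252 − 1251)² / 1251 = 0.0008
  yellow: (315 − 312.75)² / 312.75 = 0.0162
  green: (101 − 104.25)² / 104.25 = 0.1013
χ² = 0.0008 + 0.0162 + 0.1013 = 0.1183 ≈ 0.118

0.118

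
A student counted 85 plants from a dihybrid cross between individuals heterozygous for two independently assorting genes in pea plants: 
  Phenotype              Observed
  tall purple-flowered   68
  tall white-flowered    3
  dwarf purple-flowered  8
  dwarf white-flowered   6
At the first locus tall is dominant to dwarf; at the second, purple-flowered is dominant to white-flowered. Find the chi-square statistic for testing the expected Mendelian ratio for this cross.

23.068

A dihybrid F₂ with independent assortment and complete dominance at both loci gives a 9:3:3:1 phenotypic ratio.
Total ratio parts = 16. Expected numbers out of 85:
  tall purple-flowered: 85 × 9/16 = 47.8125
  tall white-flowered: 85 × 3/16 = 15.9375
  dwarf purple-flowered: 85 × 3/16 = 15.9375
  dwarf white-flowered: 85 × 1/16 = 5.3125
χ² = Σ (O − E)² / E
  tall purple-flowered: (68 − 47.8125)² / 47.8125 = 8.5236
  tall white-flowered: (3 − 15.9375)² / 15.9375 = 10.5022
  dwarf purple-flowered: (8 − 15.9375)² / 15.9375 = 3.9532
  dwarf white-flowered: (6 − 5.3125)² / 5.3125 = 0.0890
χ² = 8.5236 + 10.5022 + 3.9532 + 0.0890 = 23.068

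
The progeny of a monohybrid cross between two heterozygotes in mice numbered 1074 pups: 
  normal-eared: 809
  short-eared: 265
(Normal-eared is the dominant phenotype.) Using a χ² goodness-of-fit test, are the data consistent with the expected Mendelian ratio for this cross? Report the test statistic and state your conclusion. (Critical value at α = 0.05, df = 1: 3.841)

For a monohybrid cross between heterozygotes with complete dominance, the expected phenotypic ratio is 3:1.
Total ratio parts = 4. Expected numbers out of 1074:
  normal-eared: 1074 × 3/4 = 805.5
  short-eared: 1074 × 1/4 = 268.5
χ² = Σ (O − E)² / E
  normal-eared: (809 − 805.5)² / 805.5 = 0.0152
  short-eared: (265 − 268.5)² / 268.5 = 0.0456
χ² = 0.0152 + 0.0456 = 0.0608 ≈ 0.061
Degrees of freedom = 2 − 1 = 1; critical value at α = 0.05 is 3.841.
Since 0.061 < 3.841, we fail to reject the null hypothesis — the data are consistent with the 3:1 ratio.

0.061; consistent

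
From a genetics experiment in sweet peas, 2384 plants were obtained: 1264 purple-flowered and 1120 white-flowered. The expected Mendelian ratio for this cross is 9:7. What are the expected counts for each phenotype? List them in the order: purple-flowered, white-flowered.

The 9:7 ratio has 16 parts, so with N = 2384 the expected counts are:
  purple-flowered: 2384 × 9/16 = 1341
  white-flowered: 2384 × 7/16 = 1043

1341, 1043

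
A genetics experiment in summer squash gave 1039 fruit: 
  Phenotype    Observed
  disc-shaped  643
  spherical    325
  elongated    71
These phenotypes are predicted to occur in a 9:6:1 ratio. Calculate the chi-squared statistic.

17.153

Under the 9:6:1 hypothesis (Σ ratio = 16, N = 1039):
  disc-shaped: 1039 × 9/16 = 584.4375
  spherical: 1039 × 6/16 = 389.625
  elongated: 1039 × 1/16 = 64.9375
χ² = Σ (O − E)² / E
  disc-shaped: (643 − 584.4375)² / 584.4375 = 5.8681
  spherical: (325 − 389.625)² / 389.625 = 10.7190
  elongated: (71 − 64.9375)² / 64.9375 = 0.5660
χ² = 5.8681 + 10.7190 + 0.5660 = 17.1531 ≈ 17.153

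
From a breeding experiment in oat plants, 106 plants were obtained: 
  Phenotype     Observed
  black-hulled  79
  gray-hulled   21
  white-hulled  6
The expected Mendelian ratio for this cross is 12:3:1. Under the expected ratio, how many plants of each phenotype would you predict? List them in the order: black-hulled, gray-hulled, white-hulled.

79.5, 19.875, 6.625

Total ratio parts = 16. Expected numbers out of 106:
  black-hulled: 106 × 12/16 = 79.5
  gray-hulled: 106 × 3/16 = 19.875
  white-hulled: 106 × 1/16 = 6.625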